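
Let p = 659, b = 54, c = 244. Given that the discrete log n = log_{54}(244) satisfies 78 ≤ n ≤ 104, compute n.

102

Compute 54^78 mod 659 = 543, then multiply by 54 repeatedly:
  54^78=543  54^79=326  54^80=470  54^81=338  54^82=459
  54^83=403  54^84=15  54^85=151  54^86=246  54^87=104
  54^88=344  54^89=124  54^90=106  54^91=452  54^92=25
  54^93=32  54^94=410  54^95=393  54^96=134  54^97=646
  54^98=616  54^99=314  54^100=481  54^101=273  54^102=244
Found 244 at exponent 102.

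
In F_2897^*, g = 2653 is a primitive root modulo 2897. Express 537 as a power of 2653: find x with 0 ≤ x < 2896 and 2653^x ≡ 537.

Baby-step giant-step with m = ceil(sqrt(2896)) = 54.
Baby table (2653^j mod 2897 for j=0..53):
  0:1  1:2653  2:1596  3:1671  4:753  5:1676  6:2430  7:965
  8:2094  9:1833  10:1783  11:2395  12:814  13:1277  14:1288  15:1501
  16:1675  17:2674  18:2266  19:423  20:1080  21:107  22:2862  23:2746
  24:2080  25:2352  26:2615  27:2177  28:1860  29:989  30:2032  31:2476
  32:1329  33:188  34:480  35:1657  36:1272  37:2508  38:2212  39:2011
  40:1806  41:2577  42:2758  43:2049  44:1225  45:2388  46:2522  47:1693
  48:1179  49:2024  50:1531  51:149  52:1305  53:250
Giant step factor: 2653^(-54) ≡ 391 (mod 2897).
Scan 537·391^i mod 2897 for i = 0, 1, …:
  i=0: 537   i=1: 1383   i=2: 1911   i=3: 2672
  i=4: 1832   i=5: 753
Match at i=5, j=4: x = 5·54 + 4 = 274.

274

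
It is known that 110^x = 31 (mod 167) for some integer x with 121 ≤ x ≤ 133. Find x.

124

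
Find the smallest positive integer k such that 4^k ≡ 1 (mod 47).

23

The order of 4 must divide p − 1 = 46 = 2 · 23.
Divisors: 1, 2, 23, 46.
Check each in increasing order: 4^1 ≡ 4;  4^2 ≡ 16;  4^23 ≡ 1.
Smallest exponent giving 1 is 23.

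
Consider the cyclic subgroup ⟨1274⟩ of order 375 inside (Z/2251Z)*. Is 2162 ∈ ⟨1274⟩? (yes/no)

2162 ∈ ⟨1274⟩ iff 2162^375 ≡ 1 (mod 2251), since |⟨1274⟩| = 375.
2162^375 mod 2251 = 1.
Since 1 = 1, 2162 lies in the subgroup.

yes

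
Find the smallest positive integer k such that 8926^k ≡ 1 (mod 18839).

9419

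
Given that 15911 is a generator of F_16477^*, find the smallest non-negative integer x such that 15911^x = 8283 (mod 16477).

Baby-step giant-step with m = ceil(sqrt(16476)) = 129.
Baby table (15911^j mod 16477 for j=0..128):
  0:1  1:15911  2:7293  3:7889  4:93  5:13270  6:2692  7:8689
  8:8649  9:14812  10:3201  11:704  12:13461  13:9925  14:1107  15:16041
  16:16098  17:313  18:4089  19:8883  20:14184  21:12632  22:1306  23:2269
  24:952  25:4909  26:6119  27:13293  28:6151  29:11658  30:8849  31:474
  32:11825  33:13189  34:15584  35:11128  36:12243  37:7279  38:15813  39:13330
  40:1686  41:1390  42:4156  43:3915  44:8505  45:13931  46:7537  47:1601
  48:69  49:10377  50:8907  51:600  52:6417  53:9395  54:4501  55:6369
  56:3609  57:454  58:6668  59:15622  60:6097  61:9268  62:10475  63:2870
  64:6803  65:5120  66:2032  67:3278  68:6553  69:14804  70:7729  71:8268
  72:16257  73:9181  74:10286  75:10982  76:12494  77:13506  78:932  79:16229
  80:8552  81:3806  82:4291  83:9890  84:4440  85:7941  86:3615  87:13535
  88:995  89:13525  90:6655  91:6503  92:10150  93:5573  94:9266  95:11607
  96:4761  97:7502  98:4934  99:8446  100:14371  101:5652  102:13983  103:11059
  104:1866  105:14849  106:15213  107:6913  108:8768  109:13366  110:14264  111:306
  112:8051  113:7263  114:8392  115:11981  116:7278  117:16379  118:6037  119:10274
  120:1297  121:7363  122:1223  123:16293  124:5282  125:9202  126:14877  127:15842
  128:13393
Giant step factor: 15911^(-129) ≡ 3836 (mod 16477).
Scan 8283·3836^i mod 16477 for i = 0, 1, …:
  i=0: 8283   i=1: 5932   i=2: 415   i=3: 10148
  i=4: 9054   i=5: 14105   i=6: 12789   i=7: 6575
  i=8: 11890   i=9: 1704     …   i=51: 7238
  i=52: 1223
Match at i=52, j=122: x = 52·129 + 122 = 6830.

6830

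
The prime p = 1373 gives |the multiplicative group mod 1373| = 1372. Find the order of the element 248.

1372

The order of 248 must divide p − 1 = 1372 = 2^2 · 7^3.
Divisors: 1, 2, 4, 7, 14, 28, 49, 98, 196, 343, 686, 1372.
Check each in increasing order: 248^1 ≡ 248;  248^2 ≡ 1092;  248^4 ≡ 700;  248^7 ≡ 1090;  248^14 ≡ 455;  248^28 ≡ 1075;  248^49 ≡ 739;  248^98 ≡ 1040;  248^196 ≡ 1049;  248^343 ≡ 705;  248^686 ≡ 1372;  248^1372 ≡ 1.
Smallest exponent giving 1 is 1372.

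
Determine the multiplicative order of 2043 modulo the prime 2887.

The order of 2043 must divide p − 1 = 2886 = 2 · 3 · 13 · 37.
Divisors: 1, 2, 3, 6, 13, 26, 37, 39, 74, 78, 111, 222, 481, 962, 1443, 2886.
Check each in increasing order: 2043^1 ≡ 2043;  2043^2 ≡ 2134;  2043^3 ≡ 392;  2043^6 ≡ 653;  2043^13 ≡ 1337;  2043^26 ≡ 516;  2043^37 ≡ 188;  2043^39 ≡ 2786;  2043^74 ≡ 700;  2043^78 ≡ 1540;  2043^111 ≡ 1685;  2043^222 ≡ 1304;  2043^481 ≡ 698;  2043^962 ≡ 2188;  2043^1443 ≡ 1.
Smallest exponent giving 1 is 1443.

1443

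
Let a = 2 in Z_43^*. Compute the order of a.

14

The order of 2 must divide p − 1 = 42 = 2 · 3 · 7.
Divisors: 1, 2, 3, 6, 7, 14, 21, 42.
Check each in increasing order: 2^1 ≡ 2;  2^2 ≡ 4;  2^3 ≡ 8;  2^6 ≡ 21;  2^7 ≡ 42;  2^14 ≡ 1.
Smallest exponent giving 1 is 14.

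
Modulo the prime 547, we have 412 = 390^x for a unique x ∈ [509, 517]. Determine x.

515

Compute 390^509 mod 547 = 241, then multiply by 390 repeatedly:
  390^509=241  390^510=453  390^511=536  390^512=86  390^513=173
  390^514=189  390^515=412
Found 412 at exponent 515.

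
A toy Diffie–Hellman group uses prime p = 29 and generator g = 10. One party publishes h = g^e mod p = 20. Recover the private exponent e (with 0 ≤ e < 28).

12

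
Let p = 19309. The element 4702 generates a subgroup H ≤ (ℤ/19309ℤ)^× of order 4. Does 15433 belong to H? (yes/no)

⟨4702⟩ has order 4; its elements mod 19309 are {1, 4702, 14607, 19308}.
15433 is not in this set.

no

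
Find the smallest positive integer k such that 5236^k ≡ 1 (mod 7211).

The order of 5236 must divide p − 1 = 7210 = 2 · 5 · 7 · 103.
Divisors: 1, 2, 5, 7, 10, 14, 35, 70, 103, 206, 515, 721, 1030, 1442, 3605, 7210.
Check each in increasing order: 5236^1 ≡ 5236;  5236^2 ≡ 6685;  5236^5 ≡ 58;  5236^7 ≡ 5547;  5236^10 ≡ 3364;  5236^14 ≡ 7083;  5236^35 ≡ 1815;  5236^70 ≡ 6009;  5236^103 ≡ 2667;  5236^206 ≡ 2843;  5236^515 ≡ 5703;  5236^721 ≡ 3301;  5236^1030 ≡ 2599;  5236^1442 ≡ 780;  5236^3605 ≡ 1.
Smallest exponent giving 1 is 3605.

3605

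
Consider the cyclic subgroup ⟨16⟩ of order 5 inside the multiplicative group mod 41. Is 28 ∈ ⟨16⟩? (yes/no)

no

28 ∈ ⟨16⟩ iff 28^5 ≡ 1 (mod 41), since |⟨16⟩| = 5.
28^5 mod 41 = 3.
Since 3 ≠ 1, 28 does not lie in the subgroup.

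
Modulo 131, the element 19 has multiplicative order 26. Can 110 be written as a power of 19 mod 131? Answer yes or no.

no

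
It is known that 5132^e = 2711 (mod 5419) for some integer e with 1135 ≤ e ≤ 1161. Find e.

1144

Compute 5132^1135 mod 5419 = 1309, then multiply by 5132 repeatedly:
  5132^1135=1309  5132^1136=3647  5132^1137=4597  5132^1138=2897  5132^1139=3087
  5132^1140=2747  5132^1141=2785  5132^1142=2717  5132^1143=557  5132^1144=2711
Found 2711 at exponent 1144.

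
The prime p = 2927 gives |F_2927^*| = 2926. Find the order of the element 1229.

The order of 1229 must divide p − 1 = 2926 = 2 · 7 · 11 · 19.
Divisors: 1, 2, 7, 11, 14, 19, 22, 38, 77, 133, 154, 209, 266, 418, 1463, 2926.
Check each in increasing order: 1229^1 ≡ 1229;  1229^2 ≡ 109;  1229^7 ≡ 2194;  1229^11 ≡ 1979;  1229^14 ≡ 1648;  1229^19 ≡ 1646;  1229^22 ≡ 115;  1229^38 ≡ 1841;  1229^77 ≡ 941;  1229^133 ≡ 2473;  1229^154 ≡ 1527;  1229^209 ≡ 2034;  1229^266 ≡ 1226;  1229^418 ≡ 1305;  1229^1463 ≡ 1.
Smallest exponent giving 1 is 1463.

1463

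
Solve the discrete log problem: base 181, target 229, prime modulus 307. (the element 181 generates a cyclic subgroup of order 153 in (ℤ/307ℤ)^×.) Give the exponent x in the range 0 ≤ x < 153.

56

Baby-step giant-step with m = ceil(sqrt(153)) = 13.
Baby table (181^j mod 307 for j=0..12):
  0:1  1:181  2:219  3:36  4:69  5:209  6:68  7:28
  8:156  9:299  10:87  11:90  12:19
Giant step factor: 181^(-13) ≡ 104 (mod 307).
Scan 229·104^i mod 307 for i = 0, 1, …:
  i=0: 229   i=1: 177   i=2: 295   i=3: 287
  i=4: 69
Match at i=4, j=4: x = 4·13 + 4 = 56.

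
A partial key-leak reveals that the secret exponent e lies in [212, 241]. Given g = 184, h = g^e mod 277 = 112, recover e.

Compute 184^212 mod 277 = 252, then multiply by 184 repeatedly:
  184^212=252  184^213=109  184^214=112
Found 112 at exponent 214.

214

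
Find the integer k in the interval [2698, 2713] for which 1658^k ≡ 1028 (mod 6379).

Compute 1658^2698 mod 6379 = 3411, then multiply by 1658 repeatedly:
  1658^2698=3411  1658^2699=3644  1658^2700=839  1658^2701=440  1658^2702=2314
  1658^2703=2833  1658^2704=2170  1658^2705=104  1658^2706=199  1658^2707=4613
  1658^2708=6312  1658^2709=3736  1658^2710=279  1658^2711=3294  1658^2712=1028
Found 1028 at exponent 2712.

2712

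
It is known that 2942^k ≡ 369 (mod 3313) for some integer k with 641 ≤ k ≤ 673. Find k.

664

Compute 2942^641 mod 3313 = 501, then multiply by 2942 repeatedly:
  2942^641=501  2942^642=2970  2942^643=1359  2942^644=2700  2942^645=2139
  2942^646=1551  2942^647=1041  2942^648=1410  2942^649=344  2942^650=1583
  2942^651=2421  2942^652=2945  2942^653=695  2942^654=569  2942^655=933
  2942^656=1722  2942^657=547  2942^658=2469  2942^659=1702  2942^660=1341
  2942^661=2752  2942^662=2725  2942^663=2803  2942^664=369
Found 369 at exponent 664.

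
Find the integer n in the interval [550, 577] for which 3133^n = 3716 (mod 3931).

Compute 3133^550 mod 3931 = 1024, then multiply by 3133 repeatedly:
  3133^550=1024  3133^551=496  3133^552=1223  3133^553=2865  3133^554=1572
  3133^555=3464  3133^556=3152  3133^557=544  3133^558=2229  3133^559=2001
  3133^560=3119  3133^561=3292  3133^562=2823  3133^563=3640  3133^564=289
  3133^565=1307  3133^566=2660  3133^567=60  3133^568=3223  3133^569=2851
  3133^570=951  3133^571=3716
Found 3716 at exponent 571.

571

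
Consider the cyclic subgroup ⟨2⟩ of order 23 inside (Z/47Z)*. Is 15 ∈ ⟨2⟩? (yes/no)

⟨2⟩ has order 23; its elements mod 47 are {1, 2, 3, 4, 6, 7, 8, 9, 12, 14, 16, 17, 18, 21, 24, 25, 27, 28, 32, 34, 36, 37, 42}.
15 is not in this set.

no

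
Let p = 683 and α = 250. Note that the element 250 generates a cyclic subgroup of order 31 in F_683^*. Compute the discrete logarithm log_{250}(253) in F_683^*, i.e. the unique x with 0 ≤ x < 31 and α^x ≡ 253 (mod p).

Successive powers of 250 modulo 683:
  250^0=1  250^1=250  250^2=347  250^3=9  250^4=201  250^5=391
  250^6=81  250^7=443  250^8=104  250^9=46  250^10=572  250^11=253
So 250^11 ≡ 253 (mod 683), giving x = 11.

11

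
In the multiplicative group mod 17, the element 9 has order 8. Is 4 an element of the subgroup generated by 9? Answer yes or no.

yes

4 ∈ ⟨9⟩ iff 4^8 ≡ 1 (mod 17), since |⟨9⟩| = 8.
4^8 mod 17 = 1.
Since 1 = 1, 4 lies in the subgroup.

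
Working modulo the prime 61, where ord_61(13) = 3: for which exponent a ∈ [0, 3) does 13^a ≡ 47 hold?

2

Successive powers of 13 modulo 61:
  13^0=1  13^1=13  13^2=47
So 13^2 ≡ 47 (mod 61), giving a = 2.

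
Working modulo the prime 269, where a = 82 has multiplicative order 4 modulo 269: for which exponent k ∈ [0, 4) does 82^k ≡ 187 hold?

Successive powers of 82 modulo 269:
  82^0=1  82^1=82  82^2=268  82^3=187
So 82^3 ≡ 187 (mod 269), giving k = 3.

3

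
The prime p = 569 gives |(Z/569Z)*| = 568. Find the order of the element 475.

The order of 475 must divide p − 1 = 568 = 2^3 · 71.
Divisors: 1, 2, 4, 8, 71, 142, 284, 568.
Check each in increasing order: 475^1 ≡ 475;  475^2 ≡ 301;  475^4 ≡ 130;  475^8 ≡ 399;  475^71 ≡ 277;  475^142 ≡ 483;  475^284 ≡ 568;  475^568 ≡ 1.
Smallest exponent giving 1 is 568.

568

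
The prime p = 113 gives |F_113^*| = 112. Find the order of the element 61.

56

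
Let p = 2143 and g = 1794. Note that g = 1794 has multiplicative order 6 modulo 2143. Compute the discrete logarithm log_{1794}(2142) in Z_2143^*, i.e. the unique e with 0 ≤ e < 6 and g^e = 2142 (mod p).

3

Successive powers of 1794 modulo 2143:
  1794^0=1  1794^1=1794  1794^2=1793  1794^3=2142
So 1794^3 ≡ 2142 (mod 2143), giving e = 3.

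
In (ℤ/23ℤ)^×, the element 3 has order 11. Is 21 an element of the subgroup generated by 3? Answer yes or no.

no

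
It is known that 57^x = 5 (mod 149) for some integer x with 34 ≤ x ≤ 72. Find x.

Compute 57^34 mod 149 = 82, then multiply by 57 repeatedly:
  57^34=82  57^35=55  57^36=6  57^37=44  57^38=124
  57^39=65  57^40=129  57^41=52  57^42=133  57^43=131
  57^44=17  57^45=75  57^46=103  57^47=60  57^48=142
  57^49=48  57^50=54  57^51=98  57^52=73  57^53=138
  57^54=118  57^55=21  57^56=5
Found 5 at exponent 56.

56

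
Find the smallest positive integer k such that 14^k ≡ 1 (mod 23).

The order of 14 must divide p − 1 = 22 = 2 · 11.
Divisors: 1, 2, 11, 22.
Check each in increasing order: 14^1 ≡ 14;  14^2 ≡ 12;  14^11 ≡ 22;  14^22 ≡ 1.
Smallest exponent giving 1 is 22.

22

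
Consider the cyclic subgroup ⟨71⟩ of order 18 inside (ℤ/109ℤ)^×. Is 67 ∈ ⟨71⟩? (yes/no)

no

⟨71⟩ has order 18; its elements mod 109 are {1, 4, 16, 27, 34, 38, 43, 45, 46, 63, 64, 66, 71, 75, 82, 93, 105, 108}.
67 is not in this set.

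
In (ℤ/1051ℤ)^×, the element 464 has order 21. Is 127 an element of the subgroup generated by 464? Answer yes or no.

no

⟨464⟩ has order 21; its elements mod 1051 are {1, 57, 96, 173, 180, 193, 217, 396, 402, 464, 491, 501, 661, 756, 801, 808, 843, 845, 863, 870, 892}.
127 is not in this set.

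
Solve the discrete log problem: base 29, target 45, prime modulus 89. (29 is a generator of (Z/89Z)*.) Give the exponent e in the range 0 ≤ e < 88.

Baby-step giant-step with m = ceil(sqrt(88)) = 10.
Baby table (29^j mod 89 for j=0..9):
  0:1  1:29  2:40  3:3  4:87  5:31  6:9  7:83
  8:4  9:27
Giant step factor: 29^(-10) ≡ 84 (mod 89).
Scan 45·84^i mod 89 for i = 0, 1, …:
  i=0: 45   i=1: 42   i=2: 57   i=3: 71
  i=4: 1
Match at i=4, j=0: e = 4·10 + 0 = 40.

40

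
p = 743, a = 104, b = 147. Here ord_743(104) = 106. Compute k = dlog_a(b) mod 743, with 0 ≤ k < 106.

Baby-step giant-step with m = ceil(sqrt(106)) = 11.
Baby table (104^j mod 743 for j=0..10):
  0:1  1:104  2:414  3:705  4:506  5:614  6:701  7:90
  8:444  9:110  10:295
Giant step factor: 104^(-11) ≡ 428 (mod 743).
Scan 147·428^i mod 743 for i = 0, 1, …:
  i=0: 147   i=1: 504   i=2: 242   i=3: 299
  i=4: 176   i=5: 285   i=6: 128   i=7: 545
  i=8: 701
Match at i=8, j=6: k = 8·11 + 6 = 94.

94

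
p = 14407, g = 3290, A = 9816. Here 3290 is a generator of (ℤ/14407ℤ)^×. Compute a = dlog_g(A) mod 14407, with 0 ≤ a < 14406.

2403

Baby-step giant-step with m = ceil(sqrt(14406)) = 121.
Baby table (3290^j mod 14407 for j=0..120):
  0:1  1:3290  2:4443  3:8772  4:2659  5:3061  6:197  7:14222
  8:10851  9:13651  10:5171  11:12330  12:9995  13:6776  14:5411  15:9545
  16:10197  17:8634  18:9663  19:9428  20:14256  21:7455  22:6236  23:872
  24:1887  25:13220  26:13474  27:13528  28:3897  29:13307  30:11564  31:11080
  32:3490  33:14128  34:4138  35:13812  36:1802  37:7303  38:10401  39:2665
  40:8394  41:12448  42:9226  43:12398  44:3203  45:6353  46:11220  47:3066
  48:2240  49:7623  50:11490  51:12539  52:6069  53:13315  54:9070  55:3403
  56:1631  57:6586  58:14219  59:981  60:322  61:7669  62:4353  63:812
  64:6185  65:5966  66:5806  67:12465  68:7528  69:1487  70:8257  71:8335
  72:5629  73:6415  74:13502  75:4799  76:13045  77:14004  78:13981  79:10346
  80:9006  81:8948  82:5419  83:7051  84:2520  85:6775  86:2121  87:5102
  88:1425  89:5975  90:6602  91:9231  92:34  93:11011  94:6992  95:10108
  96:3964  97:3225  98:6698  99:8117  100:8759  101:3110  102:2930  103:1417
  104:8469  105:14279  106:11090  107:7576  108:930  109:5416  110:11588  111:3598
  112:9273  113:8551  114:10326  115:834  116:6530  117:2863  118:11499  119:13335
  120:2835
Giant step factor: 3290^(-121) ≡ 14308 (mod 14407).
Scan 9816·14308^i mod 14407 for i = 0, 1, …:
  i=0: 9816   i=1: 7892   i=2: 11077   i=3: 12716
  i=4: 8932   i=5: 8966   i=6: 5600   i=7: 7473
  i=8: 9337   i=9: 12092     …   i=18: 11702
  i=19: 8469
Match at i=19, j=104: a = 19·121 + 104 = 2403.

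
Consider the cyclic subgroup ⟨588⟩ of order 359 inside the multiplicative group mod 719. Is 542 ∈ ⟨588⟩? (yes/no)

542 ∈ ⟨588⟩ iff 542^359 ≡ 1 (mod 719), since |⟨588⟩| = 359.
542^359 mod 719 = 718.
Since 718 ≠ 1, 542 does not lie in the subgroup.

no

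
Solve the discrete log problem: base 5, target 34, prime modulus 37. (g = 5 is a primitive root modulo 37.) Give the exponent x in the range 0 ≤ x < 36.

16

Successive powers of 5 modulo 37:
  5^0=1  5^1=5  5^2=25  5^3=14  5^4=33  5^5=17
  5^6=11  5^7=18  5^8=16  5^9=6  5^10=30  5^11=2
  5^12=10  5^13=13  5^14=28  5^15=29  5^16=34
So 5^16 ≡ 34 (mod 37), giving x = 16.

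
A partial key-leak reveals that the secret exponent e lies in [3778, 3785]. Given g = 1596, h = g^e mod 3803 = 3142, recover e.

Compute 1596^3778 mod 3803 = 1913, then multiply by 1596 repeatedly:
  1596^3778=1913  1596^3779=3142
Found 3142 at exponent 3779.

3779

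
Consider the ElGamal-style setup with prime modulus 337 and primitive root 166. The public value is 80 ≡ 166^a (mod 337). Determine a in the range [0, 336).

Baby-step giant-step with m = ceil(sqrt(336)) = 19.
Baby table (166^j mod 337 for j=0..18):
  0:1  1:166  2:259  3:195  4:18  5:292  6:281  7:140
  8:324  9:201  10:3  11:161  12:103  13:248  14:54  15:202
  16:169  17:83  18:298
Giant step factor: 166^(-19) ≡ 318 (mod 337).
Scan 80·318^i mod 337 for i = 0, 1, …:
  i=0: 80   i=1: 165   i=2: 235   i=3: 253
  i=4: 248
Match at i=4, j=13: a = 4·19 + 13 = 89.

89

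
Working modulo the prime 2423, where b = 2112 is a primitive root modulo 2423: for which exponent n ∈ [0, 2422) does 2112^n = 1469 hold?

Baby-step giant-step with m = ceil(sqrt(2422)) = 50.
Baby table (2112^j mod 2423 for j=0..49):
  0:1  1:2112  2:2224  3:1314  4:833  5:198  6:1420  7:1789
  8:911  9:170  10:436  11:92  12:464  13:1076  14:2161  15:1523
  16:1255  17:2221  18:2247  19:1430  20:1102  21:1344  22:1195  23:1497
  24:2072  25:126  26:2005  27:1579  28:800  29:769  30:718  31:2041
  32:75  33:905  34:2036  35:1630  36:1900  37:312  38:2311  39:910
  40:481  41:635  42:1201  43:2054  44:878  45:741  46:2157  47:344
  48:2051  49:1811
Giant step factor: 2112^(-50) ≡ 1925 (mod 2423).
Scan 1469·1925^i mod 2423 for i = 0, 1, …:
  i=0: 1469   i=1: 184   i=2: 442   i=3: 377
  i=4: 1248   i=5: 1207   i=6: 2241   i=7: 985
  i=8: 1339   i=9: 1926     …   i=45: 2181
  i=46: 1789
Match at i=46, j=7: n = 46·50 + 7 = 2307.

2307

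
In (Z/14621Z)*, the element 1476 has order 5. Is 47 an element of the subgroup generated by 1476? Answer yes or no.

yes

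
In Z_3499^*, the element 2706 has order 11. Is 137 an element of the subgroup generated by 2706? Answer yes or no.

no

⟨2706⟩ has order 11; its elements mod 3499 are {1, 223, 405, 743, 1236, 1610, 2132, 2528, 2706, 2840, 3071}.
137 is not in this set.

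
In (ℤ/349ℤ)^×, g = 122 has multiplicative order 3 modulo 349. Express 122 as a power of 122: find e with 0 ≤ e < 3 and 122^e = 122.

Successive powers of 122 modulo 349:
  122^0=1  122^1=122
So 122^1 ≡ 122 (mod 349), giving e = 1.

1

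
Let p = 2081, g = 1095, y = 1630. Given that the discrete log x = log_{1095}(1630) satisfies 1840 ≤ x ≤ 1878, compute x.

1877

Compute 1095^1840 mod 2081 = 237, then multiply by 1095 repeatedly:
  1095^1840=237  1095^1841=1471  1095^1842=51  1095^1843=1739  1095^1844=90
  1095^1845=743  1095^1846=1995  1095^1847=1556  1095^1848=1562  1095^1849=1889
  1095^1850=2022  1095^1851=1987  1095^1852=1120  1095^1853=691  1095^1854=1242
  1095^1855=1097  1095^1856=478  1095^1857=1079  1095^1858=1578  1095^1859=680
  1095^1860=1683  1095^1861=1200  1095^1862=889  1095^1863=1628  1095^1864=1324
  1095^1865=1404  1095^1866=1602  1095^1867=1988  1095^1868=134  1095^1869=1060
  1095^1870=1583  1095^1871=1993  1095^1872=1447  1095^1873=824  1095^1874=1207
  1095^1875=230  1095^1876=49  1095^1877=1630
Found 1630 at exponent 1877.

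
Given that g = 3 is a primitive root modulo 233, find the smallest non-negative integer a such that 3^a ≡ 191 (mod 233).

Baby-step giant-step with m = ceil(sqrt(232)) = 16.
Baby table (3^j mod 233 for j=0..15):
  0:1  1:3  2:9  3:27  4:81  5:10  6:30  7:90
  8:37  9:111  10:100  11:67  12:201  13:137  14:178  15:68
Giant step factor: 3^(-16) ≡ 8 (mod 233).
Scan 191·8^i mod 233 for i = 0, 1, …:
  i=0: 191   i=1: 130   i=2: 108   i=3: 165
  i=4: 155   i=5: 75   i=6: 134   i=7: 140
  i=8: 188   i=9: 106   i=10: 149   i=11: 27
Match at i=11, j=3: a = 11·16 + 3 = 179.

179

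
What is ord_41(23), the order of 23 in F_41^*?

10

The order of 23 must divide p − 1 = 40 = 2^3 · 5.
Divisors: 1, 2, 4, 5, 8, 10, 20, 40.
Check each in increasing order: 23^1 ≡ 23;  23^2 ≡ 37;  23^4 ≡ 16;  23^5 ≡ 40;  23^8 ≡ 10;  23^10 ≡ 1.
Smallest exponent giving 1 is 10.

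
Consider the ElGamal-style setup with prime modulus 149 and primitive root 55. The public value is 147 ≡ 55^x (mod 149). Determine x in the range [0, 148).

115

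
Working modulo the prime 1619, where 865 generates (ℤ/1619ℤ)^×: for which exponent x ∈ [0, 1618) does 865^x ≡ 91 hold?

1036

Baby-step giant-step with m = ceil(sqrt(1618)) = 41.
Baby table (865^j mod 1619 for j=0..40):
  0:1  1:865  2:247  3:1566  4:1106  5:1480  6:1190  7:1285
  8:891  9:71  10:1512  11:1347  12:1094  13:814  14:1464  15:302
  16:571  17:120  18:184  19:498  20:116  21:1581  22:1129  23:328
  24:395  25:66  26:425  27:112  28:1359  29:141  30:540  31:828
  32:622  33:522  34:1448  35:1033  36:1476  37:968  38:297  39:1103
  40:504
Giant step factor: 865^(-41) ≡ 1244 (mod 1619).
Scan 91·1244^i mod 1619 for i = 0, 1, …:
  i=0: 91   i=1: 1493   i=2: 299   i=3: 1205
  i=4: 1445   i=5: 490   i=6: 816   i=7: 1610
  i=8: 137   i=9: 433     …   i=24: 916
  i=25: 1347
Match at i=25, j=11: x = 25·41 + 11 = 1036.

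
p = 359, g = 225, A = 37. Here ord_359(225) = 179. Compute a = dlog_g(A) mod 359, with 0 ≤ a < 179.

Baby-step giant-step with m = ceil(sqrt(179)) = 14.
Baby table (225^j mod 359 for j=0..13):
  0:1  1:225  2:6  3:273  4:36  5:202  6:216  7:135
  8:219  9:92  10:237  11:193  12:345  13:81
Giant step factor: 225^(-14) ≡ 47 (mod 359).
Scan 37·47^i mod 359 for i = 0, 1, …:
  i=0: 37   i=1: 303   i=2: 240   i=3: 151
  i=4: 276   i=5: 48   i=6: 102   i=7: 127
  i=8: 225
Match at i=8, j=1: a = 8·14 + 1 = 113.

113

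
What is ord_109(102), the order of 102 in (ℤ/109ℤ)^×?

54

The order of 102 must divide p − 1 = 108 = 2^2 · 3^3.
Divisors: 1, 2, 3, 4, 6, 9, 12, 18, 27, 36, 54, 108.
Check each in increasing order: 102^1 ≡ 102;  102^2 ≡ 49;  102^3 ≡ 93;  102^4 ≡ 3;  102^6 ≡ 38;  102^9 ≡ 46;  102^12 ≡ 27;  102^18 ≡ 45;  102^27 ≡ 108;  102^36 ≡ 63;  102^54 ≡ 1.
Smallest exponent giving 1 is 54.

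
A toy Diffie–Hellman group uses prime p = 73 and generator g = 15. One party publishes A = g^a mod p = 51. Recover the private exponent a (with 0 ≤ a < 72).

45

Baby-step giant-step with m = ceil(sqrt(72)) = 9.
Baby table (15^j mod 73 for j=0..8):
  0:1  1:15  2:6  3:17  4:36  5:29  6:70  7:28
  8:55
Giant step factor: 15^(-9) ≡ 10 (mod 73).
Scan 51·10^i mod 73 for i = 0, 1, …:
  i=0: 51   i=1: 72   i=2: 63   i=3: 46
  i=4: 22   i=5: 1
Match at i=5, j=0: a = 5·9 + 0 = 45.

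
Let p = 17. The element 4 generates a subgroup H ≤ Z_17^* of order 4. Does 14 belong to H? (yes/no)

no

⟨4⟩ has order 4; its elements mod 17 are {1, 4, 13, 16}.
14 is not in this set.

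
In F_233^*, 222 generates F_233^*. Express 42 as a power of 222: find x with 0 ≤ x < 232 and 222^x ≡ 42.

207

Baby-step giant-step with m = ceil(sqrt(232)) = 16.
Baby table (222^j mod 233 for j=0..15):
  0:1  1:222  2:121  3:67  4:195  5:185  6:62  7:17
  8:46  9:193  10:207  11:53  12:116  13:122  14:56  15:83
Giant step factor: 222^(-16) ≡ 184 (mod 233).
Scan 42·184^i mod 233 for i = 0, 1, …:
  i=0: 42   i=1: 39   i=2: 186   i=3: 206
  i=4: 158   i=5: 180   i=6: 34   i=7: 198
  i=8: 84   i=9: 78   i=10: 139   i=11: 179
  i=12: 83
Match at i=12, j=15: x = 12·16 + 15 = 207.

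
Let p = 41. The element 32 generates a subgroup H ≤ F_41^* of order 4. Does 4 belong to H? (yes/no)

⟨32⟩ has order 4; its elements mod 41 are {1, 9, 32, 40}.
4 is not in this set.

no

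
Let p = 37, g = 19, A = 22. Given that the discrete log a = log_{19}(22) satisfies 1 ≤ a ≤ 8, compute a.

5

Compute 19^1 mod 37 = 19, then multiply by 19 repeatedly:
  19^1=19  19^2=28  19^3=14  19^4=7  19^5=22
Found 22 at exponent 5.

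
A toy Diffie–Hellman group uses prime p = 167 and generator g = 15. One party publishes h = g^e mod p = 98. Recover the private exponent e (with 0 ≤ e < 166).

106

Baby-step giant-step with m = ceil(sqrt(166)) = 13.
Baby table (15^j mod 167 for j=0..12):
  0:1  1:15  2:58  3:35  4:24  5:26  6:56  7:5
  8:75  9:123  10:8  11:120  12:130
Giant step factor: 15^(-13) ≡ 34 (mod 167).
Scan 98·34^i mod 167 for i = 0, 1, …:
  i=0: 98   i=1: 159   i=2: 62   i=3: 104
  i=4: 29   i=5: 151   i=6: 124   i=7: 41
  i=8: 58
Match at i=8, j=2: e = 8·13 + 2 = 106.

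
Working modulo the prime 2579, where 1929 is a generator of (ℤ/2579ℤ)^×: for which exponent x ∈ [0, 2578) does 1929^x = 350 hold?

2351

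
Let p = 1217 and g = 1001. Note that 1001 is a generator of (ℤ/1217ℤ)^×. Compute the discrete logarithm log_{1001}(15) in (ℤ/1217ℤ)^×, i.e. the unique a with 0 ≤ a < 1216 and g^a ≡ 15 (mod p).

Baby-step giant-step with m = ceil(sqrt(1216)) = 35.
Baby table (1001^j mod 1217 for j=0..34):
  0:1  1:1001  2:410  3:281  4:154  5:812  6:1073  7:679
  8:593  9:914  10:947  11:1121  12:47  13:801  14:1015  15:1037
  16:1153  17:437  18:534  19:271  20:1097  21:363  22:697  23:356
  24:992  25:1137  26:242  27:59  28:643  29:1067  30:758  31:567
  32:445  33:23  34:1117
Giant step factor: 1001^(-35) ≡ 521 (mod 1217).
Scan 15·521^i mod 1217 for i = 0, 1, …:
  i=0: 15   i=1: 513   i=2: 750   i=3: 93
  i=4: 990   i=5: 999   i=6: 820   i=7: 53
  i=8: 839   i=9: 216     …   i=25: 962
  i=26: 1015
Match at i=26, j=14: a = 26·35 + 14 = 924.

924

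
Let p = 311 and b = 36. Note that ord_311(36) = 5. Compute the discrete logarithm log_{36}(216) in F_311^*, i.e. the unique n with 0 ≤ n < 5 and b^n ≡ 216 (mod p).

4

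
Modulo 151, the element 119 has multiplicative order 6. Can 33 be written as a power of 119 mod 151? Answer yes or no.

33 ∈ ⟨119⟩ iff 33^6 ≡ 1 (mod 151), since |⟨119⟩| = 6.
33^6 mod 151 = 1.
Since 1 = 1, 33 lies in the subgroup.

yes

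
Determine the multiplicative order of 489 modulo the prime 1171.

90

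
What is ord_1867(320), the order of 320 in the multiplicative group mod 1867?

622

The order of 320 must divide p − 1 = 1866 = 2 · 3 · 311.
Divisors: 1, 2, 3, 6, 311, 622, 933, 1866.
Check each in increasing order: 320^1 ≡ 320;  320^2 ≡ 1582;  320^3 ≡ 283;  320^6 ≡ 1675;  320^311 ≡ 1866;  320^622 ≡ 1.
Smallest exponent giving 1 is 622.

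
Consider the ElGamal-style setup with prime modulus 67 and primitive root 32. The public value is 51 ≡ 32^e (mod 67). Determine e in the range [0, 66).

Baby-step giant-step with m = ceil(sqrt(66)) = 9.
Baby table (32^j mod 67 for j=0..8):
  0:1  1:32  2:19  3:5  4:26  5:28  6:25  7:63
  8:6
Giant step factor: 32^(-9) ≡ 52 (mod 67).
Scan 51·52^i mod 67 for i = 0, 1, …:
  i=0: 51   i=1: 39   i=2: 18   i=3: 65
  i=4: 30   i=5: 19
Match at i=5, j=2: e = 5·9 + 2 = 47.

47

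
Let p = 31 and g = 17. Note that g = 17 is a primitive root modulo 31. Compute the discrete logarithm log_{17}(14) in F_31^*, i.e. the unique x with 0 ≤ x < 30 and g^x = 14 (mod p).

16

Successive powers of 17 modulo 31:
  17^0=1  17^1=17  17^2=10  17^3=15  17^4=7  17^5=26
  17^6=8  17^7=12  17^8=18  17^9=27  17^10=25  17^11=22
  17^12=2  17^13=3  17^14=20  17^15=30  17^16=14
So 17^16 ≡ 14 (mod 31), giving x = 16.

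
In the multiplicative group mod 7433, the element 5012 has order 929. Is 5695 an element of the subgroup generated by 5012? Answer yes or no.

5695 ∈ ⟨5012⟩ iff 5695^929 ≡ 1 (mod 7433), since |⟨5012⟩| = 929.
5695^929 mod 7433 = 1.
Since 1 = 1, 5695 lies in the subgroup.

yes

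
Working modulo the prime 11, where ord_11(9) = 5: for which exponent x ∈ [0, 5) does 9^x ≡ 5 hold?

4

Successive powers of 9 modulo 11:
  9^0=1  9^1=9  9^2=4  9^3=3  9^4=5
So 9^4 ≡ 5 (mod 11), giving x = 4.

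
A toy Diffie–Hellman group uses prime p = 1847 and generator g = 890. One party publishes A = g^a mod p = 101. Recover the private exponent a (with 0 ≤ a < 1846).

911

Baby-step giant-step with m = ceil(sqrt(1846)) = 43.
Baby table (890^j mod 1847 for j=0..42):
  0:1  1:890  2:1584  3:499  4:830  5:1747  6:1503  7:442
  8:1816  9:115  10:765  11:1154  12:128  13:1253  14:1429  15:1074
  16:961  17:129  18:296  19:1166  20:1573  21:1791  22:29  23:1799
  24:1608  25:1542  26:59  27:794  28:1106  29:1736  30:948  31:1488
  32:21  33:220  34:18  35:1244  36:807  37:1594  38:164  39:47
  40:1196  41:568  42:1289
Giant step factor: 890^(-43) ≡ 381 (mod 1847).
Scan 101·381^i mod 1847 for i = 0, 1, …:
  i=0: 101   i=1: 1541   i=2: 1622   i=3: 1084
  i=4: 1123   i=5: 1206   i=6: 1430   i=7: 1812
  i=8: 1441   i=9: 462     …   i=20: 475
  i=21: 1816
Match at i=21, j=8: a = 21·43 + 8 = 911.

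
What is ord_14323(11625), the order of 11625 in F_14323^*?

4774

The order of 11625 must divide p − 1 = 14322 = 2 · 3 · 7 · 11 · 31.
Divisors: 1, 2, 3, 6, 7, 11, 14, 21, 22, 31, 33, 42, 62, 66, 77, 93, 154, 186, 217, 231, 341, 434, 462, 651, 682, 1023, 1302, 2046, 2387, 4774, 7161, 14322.
Check each in increasing order: 11625^1 ≡ 11625;  11625^2 ≡ 3120;  11625^3 ≡ 4164;  11625^6 ≡ 8066;  11625^7 ≡ 8892;  11625^11 ≡ 12962;  11625^14 ≡ 4704;  11625^21 ≡ 4808;  11625^22 ≡ 4654;  11625^31 ≡ 6683;  11625^33 ≡ 10995;  11625^42 ≡ 13865;  11625^62 ≡ 3375;  11625^66 ≡ 3905;  11625^77 ≡ 13451;  11625^93 ≡ 10723;  11625^154 ≡ 1265;  11625^186 ≡ 12008;  11625^217 ≡ 12018;  11625^231 ≡ 14114;  11625^341 ≡ 414;  11625^434 ≡ 13515;  11625^462 ≡ 712;  11625^651 ≡ 450;  11625^682 ≡ 13843;  11625^1023 ≡ 1802;  11625^1302 ≡ 1978;  11625^2046 ≡ 10206;  11625^2387 ≡ 14322;  11625^4774 ≡ 1.
Smallest exponent giving 1 is 4774.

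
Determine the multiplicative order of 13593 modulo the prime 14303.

14302

The order of 13593 must divide p − 1 = 14302 = 2 · 7151.
Divisors: 1, 2, 7151, 14302.
Check each in increasing order: 13593^1 ≡ 13593;  13593^2 ≡ 3495;  13593^7151 ≡ 14302;  13593^14302 ≡ 1.
Smallest exponent giving 1 is 14302.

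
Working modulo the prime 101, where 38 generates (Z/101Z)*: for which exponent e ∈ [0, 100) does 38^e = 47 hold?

14

Successive powers of 38 modulo 101:
  38^0=1  38^1=38  38^2=30  38^3=29  38^4=92  38^5=62
  38^6=33  38^7=42  38^8=81  38^9=48  38^10=6  38^11=26
  38^12=79  38^13=73  38^14=47
So 38^14 ≡ 47 (mod 101), giving e = 14.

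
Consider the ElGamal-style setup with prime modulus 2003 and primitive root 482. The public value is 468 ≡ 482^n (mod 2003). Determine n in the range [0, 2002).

986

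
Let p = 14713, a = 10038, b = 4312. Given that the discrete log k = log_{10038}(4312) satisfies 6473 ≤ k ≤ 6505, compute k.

Compute 10038^6473 mod 14713 = 470, then multiply by 10038 repeatedly:
  10038^6473=470  10038^6474=9700  10038^6475=12679  10038^6476=4352  10038^6477=2479
  10038^6478=4519  10038^6479=1543  10038^6480=10558  10038^6481=3465  10038^6482=138
  10038^6483=2222  10038^6484=14241  10038^6485=14363  10038^6486=3107  10038^6487=11219
  10038^6488=3020  10038^6489=5980  10038^6490=12913  10038^6491=13877  10038^6492=9355
  10038^6493=7124  10038^6494=5532  10038^6495=3354  10038^6496=4108  10038^6497=10278
  10038^6498=3008  10038^6499=3228  10038^6500=4638  10038^6501=4312
Found 4312 at exponent 6501.

6501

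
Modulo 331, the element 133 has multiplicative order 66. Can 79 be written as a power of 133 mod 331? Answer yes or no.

yes

79 ∈ ⟨133⟩ iff 79^66 ≡ 1 (mod 331), since |⟨133⟩| = 66.
79^66 mod 331 = 1.
Since 1 = 1, 79 lies in the subgroup.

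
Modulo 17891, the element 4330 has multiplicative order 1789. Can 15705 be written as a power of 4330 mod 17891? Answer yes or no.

15705 ∈ ⟨4330⟩ iff 15705^1789 ≡ 1 (mod 17891), since |⟨4330⟩| = 1789.
15705^1789 mod 17891 = 1.
Since 1 = 1, 15705 lies in the subgroup.

yes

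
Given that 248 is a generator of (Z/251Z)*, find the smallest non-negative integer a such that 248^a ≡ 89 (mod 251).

Baby-step giant-step with m = ceil(sqrt(250)) = 16.
Baby table (248^j mod 251 for j=0..15):
  0:1  1:248  2:9  3:224  4:81  5:8  6:227  7:72
  8:35  9:146  10:64  11:59  12:74  13:29  14:164  15:10
Giant step factor: 248^(-16) ≡ 92 (mod 251).
Scan 89·92^i mod 251 for i = 0, 1, …:
  i=0: 89   i=1: 156   i=2: 45   i=3: 124
  i=4: 113   i=5: 105   i=6: 122   i=7: 180
  i=8: 245   i=9: 201   i=10: 169   i=11: 237
  i=12: 218   i=13: 227
Match at i=13, j=6: a = 13·16 + 6 = 214.

214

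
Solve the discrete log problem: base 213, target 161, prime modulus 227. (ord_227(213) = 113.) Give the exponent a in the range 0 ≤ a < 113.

26

Successive powers of 213 modulo 227:
  213^0=1  213^1=213  213^2=196  213^3=207  213^4=53  213^5=166
  213^6=173  213^7=75  213^8=85  213^9=172  213^10=89  213^11=116
  213^12=192  213^13=36  213^14=177  213^15=19  213^16=188  213^17=92
  213^18=74  213^19=99  213^20=203  213^21=109  213^22=63  213^23=26
  213^24=90  213^25=102  213^26=161
So 213^26 ≡ 161 (mod 227), giving a = 26.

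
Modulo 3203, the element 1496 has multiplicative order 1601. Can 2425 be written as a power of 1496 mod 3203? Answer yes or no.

yes

2425 ∈ ⟨1496⟩ iff 2425^1601 ≡ 1 (mod 3203), since |⟨1496⟩| = 1601.
2425^1601 mod 3203 = 1.
Since 1 = 1, 2425 lies in the subgroup.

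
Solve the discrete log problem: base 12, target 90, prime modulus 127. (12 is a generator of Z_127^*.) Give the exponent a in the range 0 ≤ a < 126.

35

Baby-step giant-step with m = ceil(sqrt(126)) = 12.
Baby table (12^j mod 127 for j=0..11):
  0:1  1:12  2:17  3:77  4:35  5:39  6:87  7:28
  8:82  9:95  10:124  11:91
Giant step factor: 12^(-12) ≡ 122 (mod 127).
Scan 90·122^i mod 127 for i = 0, 1, …:
  i=0: 90   i=1: 58   i=2: 91
Match at i=2, j=11: a = 2·12 + 11 = 35.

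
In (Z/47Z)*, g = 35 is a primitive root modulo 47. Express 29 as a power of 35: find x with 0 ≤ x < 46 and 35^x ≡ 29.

Successive powers of 35 modulo 47:
  35^0=1  35^1=35  35^2=3  35^3=11  35^4=9  35^5=33
  35^6=27  35^7=5  35^8=34  35^9=15  35^10=8  35^11=45
  35^12=24  35^13=41  35^14=25  35^15=29
So 35^15 ≡ 29 (mod 47), giving x = 15.

15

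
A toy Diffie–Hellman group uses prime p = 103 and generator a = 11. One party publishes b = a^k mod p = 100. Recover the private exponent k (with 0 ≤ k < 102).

60

Baby-step giant-step with m = ceil(sqrt(102)) = 11.
Baby table (11^j mod 103 for j=0..10):
  0:1  1:11  2:18  3:95  4:15  5:62  6:64  7:86
  8:19  9:3  10:33
Giant step factor: 11^(-11) ≡ 21 (mod 103).
Scan 100·21^i mod 103 for i = 0, 1, …:
  i=0: 100   i=1: 40   i=2: 16   i=3: 27
  i=4: 52   i=5: 62
Match at i=5, j=5: k = 5·11 + 5 = 60.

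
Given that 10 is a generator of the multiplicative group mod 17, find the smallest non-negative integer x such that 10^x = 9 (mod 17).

Successive powers of 10 modulo 17:
  10^0=1  10^1=10  10^2=15  10^3=14  10^4=4  10^5=6
  10^6=9
So 10^6 ≡ 9 (mod 17), giving x = 6.

6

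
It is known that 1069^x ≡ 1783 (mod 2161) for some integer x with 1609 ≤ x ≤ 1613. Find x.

Compute 1069^1609 mod 2161 = 1431, then multiply by 1069 repeatedly:
  1069^1609=1431  1069^1610=1912  1069^1611=1783
Found 1783 at exponent 1611.

1611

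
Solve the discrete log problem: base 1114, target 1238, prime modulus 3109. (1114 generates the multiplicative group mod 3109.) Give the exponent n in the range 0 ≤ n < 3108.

1368

Baby-step giant-step with m = ceil(sqrt(3108)) = 56.
Baby table (1114^j mod 3109 for j=0..55):
  0:1  1:1114  2:505  3:2950  4:87  5:539  6:409  7:1712
  8:1351  9:258  10:1384  11:2821  12:2504  13:683  14:2266  15:2925
  16:218  17:350  18:1275  19:2646  20:312  21:2469  22:2110  23:136
  24:2272  25:282  26:139  27:2505  28:1797  29:2771  30:2766  31:305
  32:889  33:1684  34:1249  35:1663  36:2727  37:385  38:2957  39:1667
  40:965  41:2405  42:2321  43:2015  44:12  45:932  46:2951  47:1201
  48:1044  49:250  50:1799  51:1890  52:667  53:3096  54:1063  55:2762
Giant step factor: 1114^(-56) ≡ 1280 (mod 3109).
Scan 1238·1280^i mod 3109 for i = 0, 1, …:
  i=0: 1238   i=1: 2159   i=2: 2728   i=3: 433
  i=4: 838   i=5: 35   i=6: 1274   i=7: 1604
  i=8: 1180   i=9: 2535     …   i=23: 1634
  i=24: 2272
Match at i=24, j=24: n = 24·56 + 24 = 1368.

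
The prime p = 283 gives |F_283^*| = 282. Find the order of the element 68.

282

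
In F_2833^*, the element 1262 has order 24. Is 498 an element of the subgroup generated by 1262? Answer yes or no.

⟨1262⟩ has order 24; its elements mod 2833 are {1, 293, 450, 498, 859, 981, 1262, 1278, 1300, 1301, 1357, 1402, 1431, 1476, 1532, 1533, 1555, 1571, 1852, 1974, 2335, 2383, 2540, 2832}.
498 is in this set.

yes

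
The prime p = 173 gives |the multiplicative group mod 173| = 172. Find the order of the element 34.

The order of 34 must divide p − 1 = 172 = 2^2 · 43.
Divisors: 1, 2, 4, 43, 86, 172.
Check each in increasing order: 34^1 ≡ 34;  34^2 ≡ 118;  34^4 ≡ 84;  34^43 ≡ 172;  34^86 ≡ 1.
Smallest exponent giving 1 is 86.

86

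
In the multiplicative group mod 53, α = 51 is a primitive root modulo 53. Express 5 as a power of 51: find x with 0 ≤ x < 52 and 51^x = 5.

Baby-step giant-step with m = ceil(sqrt(52)) = 8.
Baby table (51^j mod 53 for j=0..7):
  0:1  1:51  2:4  3:45  4:16  5:21  6:11  7:31
Giant step factor: 51^(-8) ≡ 47 (mod 53).
Scan 5·47^i mod 53 for i = 0, 1, …:
  i=0: 5   i=1: 23   i=2: 21
Match at i=2, j=5: x = 2·8 + 5 = 21.

21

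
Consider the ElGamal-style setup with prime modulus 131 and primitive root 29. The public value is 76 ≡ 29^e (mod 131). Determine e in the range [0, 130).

Baby-step giant-step with m = ceil(sqrt(130)) = 12.
Baby table (29^j mod 131 for j=0..11):
  0:1  1:29  2:55  3:23  4:12  5:86  6:5  7:14
  8:13  9:115  10:60  11:37
Giant step factor: 29^(-12) ≡ 21 (mod 131).
Scan 76·21^i mod 131 for i = 0, 1, …:
  i=0: 76   i=1: 24   i=2: 111   i=3: 104
  i=4: 88   i=5: 14
Match at i=5, j=7: e = 5·12 + 7 = 67.

67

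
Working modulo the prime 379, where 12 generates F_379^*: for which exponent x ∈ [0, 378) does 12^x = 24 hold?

Baby-step giant-step with m = ceil(sqrt(378)) = 20.
Baby table (12^j mod 379 for j=0..19):
  0:1  1:12  2:144  3:212  4:270  5:208  6:222  7:11
  8:132  9:68  10:58  11:317  12:14  13:168  14:121  15:315
  16:369  17:259  18:76  19:154
Giant step factor: 12^(-20) ≡ 129 (mod 379).
Scan 24·129^i mod 379 for i = 0, 1, …:
  i=0: 24   i=1: 64   i=2: 297   i=3: 34
  i=4: 217   i=5: 326   i=6: 364   i=7: 339
  i=8: 146   i=9: 263   i=10: 196   i=11: 270
Match at i=11, j=4: x = 11·20 + 4 = 224.

224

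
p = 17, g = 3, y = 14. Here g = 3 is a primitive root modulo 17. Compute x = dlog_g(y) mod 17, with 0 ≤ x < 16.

9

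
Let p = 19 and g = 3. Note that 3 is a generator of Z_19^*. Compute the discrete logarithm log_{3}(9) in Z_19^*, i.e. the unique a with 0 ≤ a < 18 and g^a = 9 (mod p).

2

Successive powers of 3 modulo 19:
  3^0=1  3^1=3  3^2=9
So 3^2 ≡ 9 (mod 19), giving a = 2.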